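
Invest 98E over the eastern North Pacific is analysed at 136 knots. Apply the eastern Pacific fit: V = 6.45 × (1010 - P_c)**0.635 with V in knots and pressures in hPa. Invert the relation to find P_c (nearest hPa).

ΔP = (V / 6.45)^(1/0.635) = (136/6.45)^1.575.
136/6.45 = 21.085; 21.085^1.575 ≈ 121.62 hPa.
P_c = 1010 − 121.62 = 888.38 ≈ 888 hPa.

888 hPa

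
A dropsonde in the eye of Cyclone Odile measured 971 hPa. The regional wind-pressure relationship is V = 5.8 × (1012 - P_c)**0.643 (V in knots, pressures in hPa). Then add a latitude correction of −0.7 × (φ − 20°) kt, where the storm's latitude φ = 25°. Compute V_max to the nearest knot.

ΔP = 1012 − 971 = 41 hPa.
41^0.643 ≈ 10.890.
V ≈ 5.8 × 10.890 ≈ 63.2 kt.
Latitude correction: −0.7 × (25 − 20) = -3.5 kt.
Corrected V ≈ 59.7 kt → 60 kt.

60 kt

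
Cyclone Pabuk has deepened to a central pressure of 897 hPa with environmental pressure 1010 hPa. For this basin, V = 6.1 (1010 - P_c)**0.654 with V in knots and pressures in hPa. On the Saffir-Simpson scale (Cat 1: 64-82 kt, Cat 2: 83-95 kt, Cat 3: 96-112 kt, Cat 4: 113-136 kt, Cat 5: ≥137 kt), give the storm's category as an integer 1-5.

ΔP = 1010 − 897 = 113 hPa.
V ≈ 6.1 × 113^0.654 = 6.1 × 22.01 ≈ 134 kt.
134 kt falls in the Category 4 band.

4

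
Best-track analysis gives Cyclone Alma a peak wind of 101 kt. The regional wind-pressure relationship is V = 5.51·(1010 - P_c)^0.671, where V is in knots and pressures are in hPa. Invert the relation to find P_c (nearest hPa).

934 hPa

ΔP = (V / 5.51)^(1/0.671) = (101/5.51)^1.490.
101/5.51 = 18.330; 18.330^1.490 ≈ 76.30 hPa.
P_c = 1010 − 76.30 = 933.70 ≈ 934 hPa.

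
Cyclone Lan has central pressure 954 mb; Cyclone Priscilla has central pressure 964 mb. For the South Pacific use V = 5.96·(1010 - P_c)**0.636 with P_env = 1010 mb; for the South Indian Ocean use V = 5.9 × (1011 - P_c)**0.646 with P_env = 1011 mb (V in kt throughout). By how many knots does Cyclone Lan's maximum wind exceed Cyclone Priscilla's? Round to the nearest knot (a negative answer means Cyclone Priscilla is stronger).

Cyclone Lan: ΔP = 56; V ≈ 5.96 × 56^0.636 ≈ 77.11 kt.
Cyclone Priscilla: ΔP = 47; V ≈ 5.9 × 47^0.646 ≈ 70.96 kt.
Difference ≈ 77.11 − 70.96 = 6.15 → 6 kt.

6 kt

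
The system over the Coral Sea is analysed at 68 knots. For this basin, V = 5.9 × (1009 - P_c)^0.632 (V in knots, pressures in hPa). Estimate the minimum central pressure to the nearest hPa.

ΔP = (V / 5.9)^(1/0.632) = (68/5.9)^1.582.
68/5.9 = 11.525; 11.525^1.582 ≈ 47.85 hPa.
P_c = 1009 − 47.85 = 961.15 ≈ 961 hPa.

961 hPa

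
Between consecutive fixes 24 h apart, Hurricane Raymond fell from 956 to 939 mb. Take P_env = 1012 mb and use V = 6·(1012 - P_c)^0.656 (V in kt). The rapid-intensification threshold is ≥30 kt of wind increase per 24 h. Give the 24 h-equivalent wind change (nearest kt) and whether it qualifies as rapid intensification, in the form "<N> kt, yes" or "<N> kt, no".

16 kt, no

V₁: ΔP = 56, V ≈ 6 × 56^0.656 ≈ 84.13 kt.
V₂: ΔP = 73, V ≈ 6 × 73^0.656 ≈ 100.11 kt.
ΔV over 24 h = 15.98 kt → 24 h equivalent = 15.98 × 24/24 ≈ 15.98 kt.
16 kt < 30 kt ⇒ not rapid intensification.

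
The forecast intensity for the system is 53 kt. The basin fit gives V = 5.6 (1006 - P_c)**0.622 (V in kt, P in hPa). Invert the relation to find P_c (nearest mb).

969 mb

ΔP = (V / 5.6)^(1/0.622) = (53/5.6)^1.608.
53/5.6 = 9.464; 9.464^1.608 ≈ 37.09 mb.
P_c = 1006 − 37.09 = 968.91 ≈ 969 mb.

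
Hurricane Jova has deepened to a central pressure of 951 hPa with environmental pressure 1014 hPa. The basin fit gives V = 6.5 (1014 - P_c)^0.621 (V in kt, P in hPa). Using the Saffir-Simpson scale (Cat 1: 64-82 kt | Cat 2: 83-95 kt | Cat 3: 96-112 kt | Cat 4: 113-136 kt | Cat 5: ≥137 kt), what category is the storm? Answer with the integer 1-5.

ΔP = 1014 − 951 = 63 hPa.
V ≈ 6.5 × 63^0.621 = 6.5 × 13.10 ≈ 85 kt.
85 kt falls in the Category 2 band.

2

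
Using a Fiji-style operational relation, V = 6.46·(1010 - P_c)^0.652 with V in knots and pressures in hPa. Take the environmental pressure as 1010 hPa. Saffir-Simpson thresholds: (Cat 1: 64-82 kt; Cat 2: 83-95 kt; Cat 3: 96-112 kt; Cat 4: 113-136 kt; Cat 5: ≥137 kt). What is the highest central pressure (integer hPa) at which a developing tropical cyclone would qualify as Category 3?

Category 3 begins at V = 96 kt.
Required ΔP = (96/6.46)^(1/0.652) = 14.861^1.534 ≈ 62.75 hPa.
P_c ≤ 1010 − 62.75 = 947.25, so the highest integer P_c is 947 hPa.

947 hPa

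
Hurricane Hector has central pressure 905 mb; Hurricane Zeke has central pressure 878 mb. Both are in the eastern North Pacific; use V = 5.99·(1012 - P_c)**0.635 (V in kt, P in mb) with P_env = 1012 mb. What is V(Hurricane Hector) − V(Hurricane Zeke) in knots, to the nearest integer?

-18 kt

Hurricane Hector: ΔP = 107; V ≈ 5.99 × 107^0.635 ≈ 116.44 kt.
Hurricane Zeke: ΔP = 134; V ≈ 5.99 × 134^0.635 ≈ 134.32 kt.
Difference ≈ 116.44 − 134.32 = -17.88 → -18 kt.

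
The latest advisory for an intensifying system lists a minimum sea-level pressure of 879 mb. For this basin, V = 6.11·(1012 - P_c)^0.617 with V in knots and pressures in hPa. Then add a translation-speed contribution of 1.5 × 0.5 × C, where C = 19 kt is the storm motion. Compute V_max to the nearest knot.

139 kt

ΔP = 1012 − 879 = 133 mb.
133^0.617 ≈ 20.437.
V ≈ 6.11 × 20.437 ≈ 124.9 kt.
Translation term: 1.5 × 0.5 × 19 = 14.25 kt.
Corrected V ≈ 139.15 kt → 139 kt.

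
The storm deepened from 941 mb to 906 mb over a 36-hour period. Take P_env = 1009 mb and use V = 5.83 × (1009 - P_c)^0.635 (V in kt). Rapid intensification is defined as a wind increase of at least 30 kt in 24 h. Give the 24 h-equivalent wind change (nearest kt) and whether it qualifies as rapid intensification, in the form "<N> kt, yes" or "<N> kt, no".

V₁: ΔP = 68, V ≈ 5.83 × 68^0.635 ≈ 84.98 kt.
V₂: ΔP = 103, V ≈ 5.83 × 103^0.635 ≈ 110.62 kt.
ΔV over 36 h = 25.64 kt → 24 h equivalent = 25.64 × 24/36 ≈ 17.09 kt.
17 kt < 30 kt ⇒ not rapid intensification.

17 kt, no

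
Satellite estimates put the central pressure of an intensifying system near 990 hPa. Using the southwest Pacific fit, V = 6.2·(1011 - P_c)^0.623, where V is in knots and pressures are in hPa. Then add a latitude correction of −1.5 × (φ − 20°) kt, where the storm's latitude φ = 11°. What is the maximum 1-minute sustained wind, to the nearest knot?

ΔP = 1011 − 990 = 21 hPa.
21^0.623 ≈ 6.664.
V ≈ 6.2 × 6.664 ≈ 41.3 kt.
Latitude correction: −1.5 × (11 − 20) = 13.5 kt.
Corrected V ≈ 54.8 kt → 55 kt.

55 kt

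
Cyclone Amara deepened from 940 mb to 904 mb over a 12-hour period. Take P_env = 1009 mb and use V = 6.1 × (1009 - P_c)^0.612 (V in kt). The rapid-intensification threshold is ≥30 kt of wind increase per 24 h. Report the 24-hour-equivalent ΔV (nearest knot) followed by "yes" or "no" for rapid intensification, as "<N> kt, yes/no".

48 kt, yes

V₁: ΔP = 69, V ≈ 6.1 × 69^0.612 ≈ 81.42 kt.
V₂: ΔP = 105, V ≈ 6.1 × 105^0.612 ≈ 105.27 kt.
ΔV over 12 h = 23.85 kt → 24 h equivalent = 23.85 × 24/12 ≈ 47.70 kt.
48 kt ≥ 30 kt ⇒ rapid intensification.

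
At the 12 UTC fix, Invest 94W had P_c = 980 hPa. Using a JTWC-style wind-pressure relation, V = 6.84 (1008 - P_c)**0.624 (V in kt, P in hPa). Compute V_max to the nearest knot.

ΔP = 1008 − 980 = 28 hPa.
28^0.624 ≈ 7.999.
V ≈ 6.84 × 7.999 ≈ 54.7 kt.

55 kt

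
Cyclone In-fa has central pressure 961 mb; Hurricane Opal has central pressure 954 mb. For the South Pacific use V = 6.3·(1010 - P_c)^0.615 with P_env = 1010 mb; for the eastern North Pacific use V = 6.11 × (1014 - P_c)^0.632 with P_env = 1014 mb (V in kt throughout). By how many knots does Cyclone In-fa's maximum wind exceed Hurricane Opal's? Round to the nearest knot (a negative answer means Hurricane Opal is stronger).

-12 kt

Cyclone In-fa: ΔP = 49; V ≈ 6.3 × 49^0.615 ≈ 68.99 kt.
Hurricane Opal: ΔP = 60; V ≈ 6.11 × 60^0.632 ≈ 81.25 kt.
Difference ≈ 68.99 − 81.25 = -12.26 → -12 kt.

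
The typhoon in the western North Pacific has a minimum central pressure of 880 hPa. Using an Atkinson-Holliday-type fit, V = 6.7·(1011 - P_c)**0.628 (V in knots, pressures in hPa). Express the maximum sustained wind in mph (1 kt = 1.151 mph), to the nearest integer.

165 mph

ΔP = 1011 − 880 = 131 hPa.
V ≈ 6.7 × 131^0.628 = 6.7 × 21.362 ≈ 143.127 kt.
143.127 × 1.151 ≈ 164.74 mph → 165 mph.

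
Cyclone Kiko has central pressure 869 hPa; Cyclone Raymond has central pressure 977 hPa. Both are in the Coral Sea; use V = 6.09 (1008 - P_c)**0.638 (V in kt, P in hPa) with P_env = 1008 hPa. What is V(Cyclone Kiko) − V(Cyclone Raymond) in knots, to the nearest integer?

Cyclone Kiko: ΔP = 139; V ≈ 6.09 × 139^0.638 ≈ 141.86 kt.
Cyclone Raymond: ΔP = 31; V ≈ 6.09 × 31^0.638 ≈ 54.46 kt.
Difference ≈ 141.86 − 54.46 = 87.40 → 87 kt.

87 kt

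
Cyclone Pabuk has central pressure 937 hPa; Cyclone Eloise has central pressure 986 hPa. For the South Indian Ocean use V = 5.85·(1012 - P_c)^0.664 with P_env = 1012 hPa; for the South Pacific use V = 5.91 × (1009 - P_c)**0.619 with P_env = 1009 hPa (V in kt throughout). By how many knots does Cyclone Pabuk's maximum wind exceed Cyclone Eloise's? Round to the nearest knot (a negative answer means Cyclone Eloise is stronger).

62 kt

Cyclone Pabuk: ΔP = 75; V ≈ 5.85 × 75^0.664 ≈ 102.85 kt.
Cyclone Eloise: ΔP = 23; V ≈ 5.91 × 23^0.619 ≈ 41.16 kt.
Difference ≈ 102.85 − 41.16 = 61.69 → 62 kt.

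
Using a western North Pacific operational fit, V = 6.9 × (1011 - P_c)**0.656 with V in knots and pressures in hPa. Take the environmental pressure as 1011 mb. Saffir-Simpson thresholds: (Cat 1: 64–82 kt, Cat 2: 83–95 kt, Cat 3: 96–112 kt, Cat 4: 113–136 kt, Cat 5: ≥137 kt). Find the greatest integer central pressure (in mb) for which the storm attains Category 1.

Category 1 begins at V = 64 kt.
Required ΔP = (64/6.9)^(1/0.656) = 9.275^1.524 ≈ 29.83 mb.
P_c ≤ 1011 − 29.83 = 981.17, so the highest integer P_c is 981 mb.

981 mb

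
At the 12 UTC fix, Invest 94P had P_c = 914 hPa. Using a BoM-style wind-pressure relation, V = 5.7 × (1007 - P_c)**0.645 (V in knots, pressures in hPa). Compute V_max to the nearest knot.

ΔP = 1007 − 914 = 93 hPa.
93^0.645 ≈ 18.607.
V ≈ 5.7 × 18.607 ≈ 106.1 kt.

106 kt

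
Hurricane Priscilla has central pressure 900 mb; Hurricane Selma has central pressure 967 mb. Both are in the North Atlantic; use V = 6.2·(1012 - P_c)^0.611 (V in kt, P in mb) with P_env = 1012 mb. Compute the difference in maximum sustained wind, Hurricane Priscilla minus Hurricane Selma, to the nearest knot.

47 kt

Hurricane Priscilla: ΔP = 112; V ≈ 6.2 × 112^0.611 ≈ 110.78 kt.
Hurricane Selma: ΔP = 45; V ≈ 6.2 × 45^0.611 ≈ 63.46 kt.
Difference ≈ 110.78 − 63.46 = 47.32 → 47 kt.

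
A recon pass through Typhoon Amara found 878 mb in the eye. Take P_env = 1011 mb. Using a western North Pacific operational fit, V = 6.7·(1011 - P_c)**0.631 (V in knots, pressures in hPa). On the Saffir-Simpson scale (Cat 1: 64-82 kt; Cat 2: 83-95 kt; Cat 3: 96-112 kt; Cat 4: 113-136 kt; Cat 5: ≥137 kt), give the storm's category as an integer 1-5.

5

ΔP = 1011 − 878 = 133 mb.
V ≈ 6.7 × 133^0.631 = 6.7 × 21.89 ≈ 147 kt.
147 kt falls in the Category 5 band.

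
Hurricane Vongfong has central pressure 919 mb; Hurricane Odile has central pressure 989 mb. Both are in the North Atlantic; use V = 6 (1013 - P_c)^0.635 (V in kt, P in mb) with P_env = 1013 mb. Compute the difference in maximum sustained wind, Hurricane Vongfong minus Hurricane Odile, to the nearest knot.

Hurricane Vongfong: ΔP = 94; V ≈ 6 × 94^0.635 ≈ 107.42 kt.
Hurricane Odile: ΔP = 24; V ≈ 6 × 24^0.635 ≈ 45.14 kt.
Difference ≈ 107.42 − 45.14 = 62.28 → 62 kt.

62 kt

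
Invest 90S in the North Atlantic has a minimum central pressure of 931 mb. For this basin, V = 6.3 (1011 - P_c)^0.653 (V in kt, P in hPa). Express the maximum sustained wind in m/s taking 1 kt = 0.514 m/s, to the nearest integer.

ΔP = 1011 − 931 = 80 mb.
V ≈ 6.3 × 80^0.653 = 6.3 × 17.487 ≈ 110.169 kt.
110.169 × 0.514 ≈ 56.63 m/s → 57 m/s.

57 m/s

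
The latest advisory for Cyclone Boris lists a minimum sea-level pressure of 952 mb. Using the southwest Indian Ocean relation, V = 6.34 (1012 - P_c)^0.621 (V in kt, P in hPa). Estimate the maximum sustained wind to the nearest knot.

ΔP = 1012 − 952 = 60 mb.
60^0.621 ≈ 12.713.
V ≈ 6.34 × 12.713 ≈ 80.6 kt.

81 kt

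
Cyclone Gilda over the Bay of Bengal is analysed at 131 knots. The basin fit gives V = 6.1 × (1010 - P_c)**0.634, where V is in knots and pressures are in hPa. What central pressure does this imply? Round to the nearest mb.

884 mb

ΔP = (V / 6.1)^(1/0.634) = (131/6.1)^1.577.
131/6.1 = 21.475; 21.475^1.577 ≈ 126.14 mb.
P_c = 1010 − 126.14 = 883.86 ≈ 884 mb.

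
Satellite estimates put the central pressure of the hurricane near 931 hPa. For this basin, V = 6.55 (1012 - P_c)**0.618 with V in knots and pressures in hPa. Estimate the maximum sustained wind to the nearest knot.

ΔP = 1012 − 931 = 81 hPa.
81^0.618 ≈ 15.116.
V ≈ 6.55 × 15.116 ≈ 99.0 kt.

99 kt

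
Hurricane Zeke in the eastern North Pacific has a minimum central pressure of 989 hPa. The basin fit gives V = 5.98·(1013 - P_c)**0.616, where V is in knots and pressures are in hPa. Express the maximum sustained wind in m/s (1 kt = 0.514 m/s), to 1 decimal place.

ΔP = 1013 − 989 = 24 hPa.
V ≈ 5.98 × 24^0.616 = 5.98 × 7.083 ≈ 42.356 kt.
42.356 × 0.514 ≈ 21.77 m/s → 21.8 m/s.

21.8 m/s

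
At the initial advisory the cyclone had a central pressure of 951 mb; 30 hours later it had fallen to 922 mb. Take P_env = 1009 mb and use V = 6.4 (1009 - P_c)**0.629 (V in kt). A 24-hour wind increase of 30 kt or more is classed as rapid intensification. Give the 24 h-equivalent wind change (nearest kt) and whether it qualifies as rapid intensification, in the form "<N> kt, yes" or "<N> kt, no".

V₁: ΔP = 58, V ≈ 6.4 × 58^0.629 ≈ 82.30 kt.
V₂: ΔP = 87, V ≈ 6.4 × 87^0.629 ≈ 106.20 kt.
ΔV over 30 h = 23.90 kt → 24 h equivalent = 23.90 × 24/30 ≈ 19.12 kt.
19 kt < 30 kt ⇒ not rapid intensification.

19 kt, no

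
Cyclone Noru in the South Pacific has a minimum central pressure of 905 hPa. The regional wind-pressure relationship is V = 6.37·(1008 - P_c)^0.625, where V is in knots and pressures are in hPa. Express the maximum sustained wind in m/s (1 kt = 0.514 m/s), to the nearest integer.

ΔP = 1008 − 905 = 103 hPa.
V ≈ 6.37 × 103^0.625 = 6.37 × 18.114 ≈ 115.389 kt.
115.389 × 0.514 ≈ 59.31 m/s → 59 m/s.

59 m/s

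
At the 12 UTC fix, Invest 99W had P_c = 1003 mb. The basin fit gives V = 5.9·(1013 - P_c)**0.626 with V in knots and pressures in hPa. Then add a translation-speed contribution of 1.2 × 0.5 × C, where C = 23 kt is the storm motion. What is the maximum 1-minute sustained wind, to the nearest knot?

39 kt

ΔP = 1013 − 1003 = 10 mb.
10^0.626 ≈ 4.227.
V ≈ 5.9 × 4.227 ≈ 24.9 kt.
Translation term: 1.2 × 0.5 × 23 = 13.8 kt.
Corrected V ≈ 38.7 kt → 39 kt.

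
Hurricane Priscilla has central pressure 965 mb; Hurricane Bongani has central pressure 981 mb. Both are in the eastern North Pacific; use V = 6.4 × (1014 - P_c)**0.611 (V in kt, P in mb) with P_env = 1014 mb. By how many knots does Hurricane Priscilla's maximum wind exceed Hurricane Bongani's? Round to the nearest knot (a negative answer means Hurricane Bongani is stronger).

Hurricane Priscilla: ΔP = 49; V ≈ 6.4 × 49^0.611 ≈ 69.01 kt.
Hurricane Bongani: ΔP = 33; V ≈ 6.4 × 33^0.611 ≈ 54.20 kt.
Difference ≈ 69.01 − 54.20 = 14.81 → 15 kt.

15 kt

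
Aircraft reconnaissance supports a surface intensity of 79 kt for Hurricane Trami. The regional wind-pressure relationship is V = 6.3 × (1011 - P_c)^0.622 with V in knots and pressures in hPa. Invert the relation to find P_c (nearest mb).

ΔP = (V / 6.3)^(1/0.622) = (79/6.3)^1.608.
79/6.3 = 12.540; 12.540^1.608 ≈ 58.31 mb.
P_c = 1011 − 58.31 = 952.69 ≈ 953 mb.

953 mb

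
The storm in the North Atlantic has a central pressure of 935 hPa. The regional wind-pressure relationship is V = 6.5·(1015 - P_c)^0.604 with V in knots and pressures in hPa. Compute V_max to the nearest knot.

ΔP = 1015 − 935 = 80 hPa.
80^0.604 ≈ 14.108.
V ≈ 6.5 × 14.108 ≈ 91.7 kt.

92 kt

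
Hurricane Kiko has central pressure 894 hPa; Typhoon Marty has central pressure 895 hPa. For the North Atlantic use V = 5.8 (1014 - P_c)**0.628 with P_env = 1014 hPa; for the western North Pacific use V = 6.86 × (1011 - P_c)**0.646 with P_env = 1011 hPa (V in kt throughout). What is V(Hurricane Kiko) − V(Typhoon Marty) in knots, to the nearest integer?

Hurricane Kiko: ΔP = 120; V ≈ 5.8 × 120^0.628 ≈ 117.26 kt.
Typhoon Marty: ΔP = 116; V ≈ 6.86 × 116^0.646 ≈ 147.90 kt.
Difference ≈ 117.26 − 147.90 = -30.64 → -31 kt.

-31 kt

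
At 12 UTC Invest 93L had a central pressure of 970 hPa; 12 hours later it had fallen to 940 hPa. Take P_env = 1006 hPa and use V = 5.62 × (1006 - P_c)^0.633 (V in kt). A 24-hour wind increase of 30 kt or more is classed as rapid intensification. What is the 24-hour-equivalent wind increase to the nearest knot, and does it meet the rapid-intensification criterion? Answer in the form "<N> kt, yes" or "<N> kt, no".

51 kt, yes

V₁: ΔP = 36, V ≈ 5.62 × 36^0.633 ≈ 54.31 kt.
V₂: ΔP = 66, V ≈ 5.62 × 66^0.633 ≈ 79.71 kt.
ΔV over 12 h = 25.40 kt → 24 h equivalent = 25.40 × 24/12 ≈ 50.80 kt.
51 kt ≥ 30 kt ⇒ rapid intensification.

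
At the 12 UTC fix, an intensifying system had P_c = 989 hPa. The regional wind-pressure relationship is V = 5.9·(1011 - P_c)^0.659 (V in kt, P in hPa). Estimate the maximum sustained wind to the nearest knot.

45 kt

ΔP = 1011 − 989 = 22 hPa.
22^0.659 ≈ 7.668.
V ≈ 5.9 × 7.668 ≈ 45.2 kt.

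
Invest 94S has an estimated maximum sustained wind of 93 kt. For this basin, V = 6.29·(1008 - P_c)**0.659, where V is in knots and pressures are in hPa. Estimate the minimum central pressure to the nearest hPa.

ΔP = (V / 6.29)^(1/0.659) = (93/6.29)^1.517.
93/6.29 = 14.785; 14.785^1.517 ≈ 59.59 hPa.
P_c = 1008 − 59.59 = 948.41 ≈ 948 hPa.

948 hPa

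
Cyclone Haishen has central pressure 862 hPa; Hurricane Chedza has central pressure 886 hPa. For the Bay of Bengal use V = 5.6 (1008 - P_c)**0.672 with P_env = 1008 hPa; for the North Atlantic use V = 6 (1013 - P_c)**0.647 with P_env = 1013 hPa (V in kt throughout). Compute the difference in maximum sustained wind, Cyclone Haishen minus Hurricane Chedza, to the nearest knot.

Cyclone Haishen: ΔP = 146; V ≈ 5.6 × 146^0.672 ≈ 159.45 kt.
Hurricane Chedza: ΔP = 127; V ≈ 6 × 127^0.647 ≈ 137.82 kt.
Difference ≈ 159.45 − 137.82 = 21.63 → 22 kt.

22 kt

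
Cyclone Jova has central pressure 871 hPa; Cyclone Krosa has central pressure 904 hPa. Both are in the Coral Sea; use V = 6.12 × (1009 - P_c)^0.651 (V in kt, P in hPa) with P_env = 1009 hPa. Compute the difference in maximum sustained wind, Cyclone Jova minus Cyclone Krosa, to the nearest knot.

25 kt

Cyclone Jova: ΔP = 138; V ≈ 6.12 × 138^0.651 ≈ 151.29 kt.
Cyclone Krosa: ΔP = 105; V ≈ 6.12 × 105^0.651 ≈ 126.63 kt.
Difference ≈ 151.29 − 126.63 = 24.66 → 25 kt.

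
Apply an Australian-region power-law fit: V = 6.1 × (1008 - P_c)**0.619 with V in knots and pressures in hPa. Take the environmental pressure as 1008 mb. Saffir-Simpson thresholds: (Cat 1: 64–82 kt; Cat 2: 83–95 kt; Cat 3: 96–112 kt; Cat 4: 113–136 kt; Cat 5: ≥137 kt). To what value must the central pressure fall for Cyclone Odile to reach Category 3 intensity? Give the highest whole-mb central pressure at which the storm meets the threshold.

Category 3 begins at V = 96 kt.
Required ΔP = (96/6.1)^(1/0.619) = 15.738^1.616 ≈ 85.84 mb.
P_c ≤ 1008 − 85.84 = 922.16, so the highest integer P_c is 922 mb.

922 mb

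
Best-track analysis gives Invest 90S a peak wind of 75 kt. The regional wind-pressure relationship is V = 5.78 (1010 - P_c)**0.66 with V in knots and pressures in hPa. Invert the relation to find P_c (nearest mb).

ΔP = (V / 5.78)^(1/0.66) = (75/5.78)^1.515.
75/5.78 = 12.976; 12.976^1.515 ≈ 48.59 mb.
P_c = 1010 − 48.59 = 961.41 ≈ 961 mb.

961 mb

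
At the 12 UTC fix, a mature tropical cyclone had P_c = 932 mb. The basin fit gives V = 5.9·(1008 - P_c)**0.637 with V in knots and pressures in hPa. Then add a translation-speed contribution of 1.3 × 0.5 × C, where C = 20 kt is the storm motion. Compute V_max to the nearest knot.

ΔP = 1008 − 932 = 76 mb.
76^0.637 ≈ 15.779.
V ≈ 5.9 × 15.779 ≈ 93.1 kt.
Translation term: 1.3 × 0.5 × 20 = 13 kt.
Corrected V ≈ 106.1 kt → 106 kt.

106 kt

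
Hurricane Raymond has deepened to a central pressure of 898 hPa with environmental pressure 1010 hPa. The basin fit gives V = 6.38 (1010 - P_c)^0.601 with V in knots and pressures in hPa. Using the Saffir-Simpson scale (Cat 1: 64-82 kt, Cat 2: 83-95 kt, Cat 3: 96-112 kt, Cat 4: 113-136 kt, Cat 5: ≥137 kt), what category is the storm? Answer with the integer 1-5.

3

ΔP = 1010 − 898 = 112 hPa.
V ≈ 6.38 × 112^0.601 = 6.38 × 17.04 ≈ 109 kt.
109 kt falls in the Category 3 band.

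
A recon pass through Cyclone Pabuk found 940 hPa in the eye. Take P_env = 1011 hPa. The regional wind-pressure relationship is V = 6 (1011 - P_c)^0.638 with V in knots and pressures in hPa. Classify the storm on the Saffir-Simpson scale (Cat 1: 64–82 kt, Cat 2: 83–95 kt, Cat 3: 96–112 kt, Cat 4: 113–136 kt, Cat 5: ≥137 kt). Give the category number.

ΔP = 1011 − 940 = 71 hPa.
V ≈ 6 × 71^0.638 = 6 × 15.17 ≈ 91 kt.
91 kt falls in the Category 2 band.

2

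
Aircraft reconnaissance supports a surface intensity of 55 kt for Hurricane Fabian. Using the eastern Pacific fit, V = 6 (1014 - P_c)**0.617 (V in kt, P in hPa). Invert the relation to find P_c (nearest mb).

ΔP = (V / 6)^(1/0.617) = (55/6)^1.621.
55/6 = 9.167; 9.167^1.621 ≈ 36.27 mb.
P_c = 1014 − 36.27 = 977.73 ≈ 978 mb.

978 mb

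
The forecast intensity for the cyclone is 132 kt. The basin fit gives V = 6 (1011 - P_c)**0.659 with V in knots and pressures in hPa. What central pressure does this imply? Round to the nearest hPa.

902 hPa

ΔP = (V / 6)^(1/0.659) = (132/6)^1.517.
132/6 = 22.000; 22.000^1.517 ≈ 108.91 hPa.
P_c = 1011 − 108.91 = 902.09 ≈ 902 hPa.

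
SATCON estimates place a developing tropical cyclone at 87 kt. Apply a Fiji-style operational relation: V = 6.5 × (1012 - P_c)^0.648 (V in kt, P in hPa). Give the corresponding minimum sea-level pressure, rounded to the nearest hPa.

ΔP = (V / 6.5)^(1/0.648) = (87/6.5)^1.543.
87/6.5 = 13.385; 13.385^1.543 ≈ 54.78 hPa.
P_c = 1012 − 54.78 = 957.22 ≈ 957 hPa.

957 hPa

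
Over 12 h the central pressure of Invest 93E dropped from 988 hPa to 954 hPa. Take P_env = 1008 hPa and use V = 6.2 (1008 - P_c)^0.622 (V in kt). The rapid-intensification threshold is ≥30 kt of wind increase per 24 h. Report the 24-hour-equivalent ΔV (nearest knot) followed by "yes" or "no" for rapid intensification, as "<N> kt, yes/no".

68 kt, yes

V₁: ΔP = 20, V ≈ 6.2 × 20^0.622 ≈ 39.96 kt.
V₂: ΔP = 54, V ≈ 6.2 × 54^0.622 ≈ 74.12 kt.
ΔV over 12 h = 34.16 kt → 24 h equivalent = 34.16 × 24/12 ≈ 68.32 kt.
68 kt ≥ 30 kt ⇒ rapid intensification.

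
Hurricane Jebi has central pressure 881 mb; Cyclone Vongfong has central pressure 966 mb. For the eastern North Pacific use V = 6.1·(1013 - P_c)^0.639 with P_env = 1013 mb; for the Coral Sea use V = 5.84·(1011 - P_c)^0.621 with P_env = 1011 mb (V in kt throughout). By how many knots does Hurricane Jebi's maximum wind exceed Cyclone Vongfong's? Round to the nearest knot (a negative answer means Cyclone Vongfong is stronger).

Hurricane Jebi: ΔP = 132; V ≈ 6.1 × 132^0.639 ≈ 138.16 kt.
Cyclone Vongfong: ΔP = 45; V ≈ 5.84 × 45^0.621 ≈ 62.10 kt.
Difference ≈ 138.16 − 62.10 = 76.06 → 76 kt.

76 kt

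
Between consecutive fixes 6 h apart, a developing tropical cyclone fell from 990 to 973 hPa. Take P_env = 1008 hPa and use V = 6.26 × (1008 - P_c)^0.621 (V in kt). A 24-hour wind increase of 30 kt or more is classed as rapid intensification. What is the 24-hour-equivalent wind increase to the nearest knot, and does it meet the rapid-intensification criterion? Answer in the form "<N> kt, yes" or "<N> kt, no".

77 kt, yes

V₁: ΔP = 18, V ≈ 6.26 × 18^0.621 ≈ 37.68 kt.
V₂: ΔP = 35, V ≈ 6.26 × 35^0.621 ≈ 56.94 kt.
ΔV over 6 h = 19.26 kt → 24 h equivalent = 19.26 × 24/6 ≈ 77.04 kt.
77 kt ≥ 30 kt ⇒ rapid intensification.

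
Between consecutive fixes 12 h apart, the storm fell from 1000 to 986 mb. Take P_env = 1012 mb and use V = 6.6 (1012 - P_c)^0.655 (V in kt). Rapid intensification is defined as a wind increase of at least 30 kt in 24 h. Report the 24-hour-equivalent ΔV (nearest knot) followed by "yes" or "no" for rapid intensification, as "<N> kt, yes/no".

V₁: ΔP = 12, V ≈ 6.6 × 12^0.655 ≈ 33.61 kt.
V₂: ΔP = 26, V ≈ 6.6 × 26^0.655 ≈ 55.76 kt.
ΔV over 12 h = 22.15 kt → 24 h equivalent = 22.15 × 24/12 ≈ 44.30 kt.
44 kt ≥ 30 kt ⇒ rapid intensification.

44 kt, yes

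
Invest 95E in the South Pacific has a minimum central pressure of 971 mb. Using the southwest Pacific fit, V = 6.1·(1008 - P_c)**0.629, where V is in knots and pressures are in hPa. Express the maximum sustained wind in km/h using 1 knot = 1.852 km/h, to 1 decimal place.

109.5 km/h

ΔP = 1008 − 971 = 37 mb.
V ≈ 6.1 × 37^0.629 = 6.1 × 9.692 ≈ 59.119 kt.
59.119 × 1.852 ≈ 109.49 km/h → 109.5 km/h.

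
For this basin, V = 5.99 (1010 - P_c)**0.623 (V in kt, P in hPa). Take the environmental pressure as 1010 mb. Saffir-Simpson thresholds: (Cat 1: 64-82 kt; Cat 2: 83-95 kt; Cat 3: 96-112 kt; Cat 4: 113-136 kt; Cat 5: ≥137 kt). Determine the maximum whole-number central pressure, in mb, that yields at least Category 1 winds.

965 mb

Category 1 begins at V = 64 kt.
Required ΔP = (64/5.99)^(1/0.623) = 10.684^1.605 ≈ 44.80 mb.
P_c ≤ 1010 − 44.80 = 965.20, so the highest integer P_c is 965 mb.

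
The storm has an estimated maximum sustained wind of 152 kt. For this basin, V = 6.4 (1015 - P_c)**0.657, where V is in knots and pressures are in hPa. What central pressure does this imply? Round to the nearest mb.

ΔP = (V / 6.4)^(1/0.657) = (152/6.4)^1.522.
152/6.4 = 23.750; 23.750^1.522 ≈ 124.12 mb.
P_c = 1015 − 124.12 = 890.88 ≈ 891 mb.

891 mb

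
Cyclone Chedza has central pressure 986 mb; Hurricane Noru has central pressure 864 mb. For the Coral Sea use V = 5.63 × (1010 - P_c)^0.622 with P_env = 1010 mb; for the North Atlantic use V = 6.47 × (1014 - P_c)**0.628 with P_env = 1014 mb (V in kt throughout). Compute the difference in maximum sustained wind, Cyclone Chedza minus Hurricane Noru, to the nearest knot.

Cyclone Chedza: ΔP = 24; V ≈ 5.63 × 24^0.622 ≈ 40.64 kt.
Hurricane Noru: ΔP = 150; V ≈ 6.47 × 150^0.628 ≈ 150.48 kt.
Difference ≈ 40.64 − 150.48 = -109.84 → -110 kt.

-110 kt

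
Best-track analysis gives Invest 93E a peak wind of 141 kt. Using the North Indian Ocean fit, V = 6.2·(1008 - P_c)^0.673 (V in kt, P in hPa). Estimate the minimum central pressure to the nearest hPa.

904 hPa

ΔP = (V / 6.2)^(1/0.673) = (141/6.2)^1.486.
141/6.2 = 22.742; 22.742^1.486 ≈ 103.77 hPa.
P_c = 1008 − 103.77 = 904.23 ≈ 904 hPa.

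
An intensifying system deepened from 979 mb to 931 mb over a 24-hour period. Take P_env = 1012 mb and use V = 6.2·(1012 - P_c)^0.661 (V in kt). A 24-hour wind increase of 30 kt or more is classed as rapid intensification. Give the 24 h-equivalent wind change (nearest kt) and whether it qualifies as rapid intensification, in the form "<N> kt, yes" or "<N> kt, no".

51 kt, yes

V₁: ΔP = 33, V ≈ 6.2 × 33^0.661 ≈ 62.54 kt.
V₂: ΔP = 81, V ≈ 6.2 × 81^0.661 ≈ 113.21 kt.
ΔV over 24 h = 50.67 kt → 24 h equivalent = 50.67 × 24/24 ≈ 50.67 kt.
51 kt ≥ 30 kt ⇒ rapid intensification.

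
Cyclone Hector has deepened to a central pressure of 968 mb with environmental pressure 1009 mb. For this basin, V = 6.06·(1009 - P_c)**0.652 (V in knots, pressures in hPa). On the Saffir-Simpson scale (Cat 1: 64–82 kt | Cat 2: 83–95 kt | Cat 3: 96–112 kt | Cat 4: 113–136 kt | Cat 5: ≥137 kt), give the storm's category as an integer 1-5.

1

ΔP = 1009 − 968 = 41 mb.
V ≈ 6.06 × 41^0.652 = 6.06 × 11.26 ≈ 68 kt.
68 kt falls in the Category 1 band.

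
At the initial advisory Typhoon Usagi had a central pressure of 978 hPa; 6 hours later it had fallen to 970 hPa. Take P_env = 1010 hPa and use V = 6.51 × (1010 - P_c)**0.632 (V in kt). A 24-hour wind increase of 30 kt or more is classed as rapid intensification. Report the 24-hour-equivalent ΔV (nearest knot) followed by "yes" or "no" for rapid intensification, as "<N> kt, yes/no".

35 kt, yes

V₁: ΔP = 32, V ≈ 6.51 × 32^0.632 ≈ 58.19 kt.
V₂: ΔP = 40, V ≈ 6.51 × 40^0.632 ≈ 67.00 kt.
ΔV over 6 h = 8.81 kt → 24 h equivalent = 8.81 × 24/6 ≈ 35.24 kt.
35 kt ≥ 30 kt ⇒ rapid intensification.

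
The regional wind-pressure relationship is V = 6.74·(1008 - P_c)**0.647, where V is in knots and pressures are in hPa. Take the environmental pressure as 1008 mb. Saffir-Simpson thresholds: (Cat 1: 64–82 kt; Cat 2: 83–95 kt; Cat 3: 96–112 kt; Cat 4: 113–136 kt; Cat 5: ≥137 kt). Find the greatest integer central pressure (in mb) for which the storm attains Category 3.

Category 3 begins at V = 96 kt.
Required ΔP = (96/6.74)^(1/0.647) = 14.243^1.546 ≈ 60.68 mb.
P_c ≤ 1008 − 60.68 = 947.32, so the highest integer P_c is 947 mb.

947 mb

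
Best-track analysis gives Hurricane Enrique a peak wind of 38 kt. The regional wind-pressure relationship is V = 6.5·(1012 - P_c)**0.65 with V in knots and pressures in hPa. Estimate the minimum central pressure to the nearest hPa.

997 hPa

ΔP = (V / 6.5)^(1/0.65) = (38/6.5)^1.538.
38/6.5 = 5.846; 5.846^1.538 ≈ 15.13 hPa.
P_c = 1012 − 15.13 = 996.87 ≈ 997 hPa.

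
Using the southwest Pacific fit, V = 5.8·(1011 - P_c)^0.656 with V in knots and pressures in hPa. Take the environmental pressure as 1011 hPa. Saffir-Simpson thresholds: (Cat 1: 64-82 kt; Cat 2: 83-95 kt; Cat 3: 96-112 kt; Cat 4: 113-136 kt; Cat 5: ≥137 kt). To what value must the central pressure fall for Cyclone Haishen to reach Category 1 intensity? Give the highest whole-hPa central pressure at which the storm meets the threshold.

972 hPa

Category 1 begins at V = 64 kt.
Required ΔP = (64/5.8)^(1/0.656) = 11.034^1.524 ≈ 38.87 hPa.
P_c ≤ 1011 − 38.87 = 972.13, so the highest integer P_c is 972 hPa.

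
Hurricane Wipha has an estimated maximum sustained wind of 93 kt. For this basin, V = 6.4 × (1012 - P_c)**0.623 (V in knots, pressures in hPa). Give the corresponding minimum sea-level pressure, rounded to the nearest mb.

ΔP = (V / 6.4)^(1/0.623) = (93/6.4)^1.605.
93/6.4 = 14.531; 14.531^1.605 ≈ 73.39 mb.
P_c = 1012 − 73.39 = 938.61 ≈ 939 mb.

939 mb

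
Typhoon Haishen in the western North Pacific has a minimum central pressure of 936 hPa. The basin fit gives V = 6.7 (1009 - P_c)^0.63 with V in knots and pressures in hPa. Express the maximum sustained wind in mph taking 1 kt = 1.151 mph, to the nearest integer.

ΔP = 1009 − 936 = 73 hPa.
V ≈ 6.7 × 73^0.63 = 6.7 × 14.924 ≈ 99.993 kt.
99.993 × 1.151 ≈ 115.09 mph → 115 mph.

115 mph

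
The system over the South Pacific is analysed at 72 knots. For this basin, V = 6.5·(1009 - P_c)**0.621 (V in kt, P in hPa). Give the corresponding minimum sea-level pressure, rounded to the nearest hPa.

ΔP = (V / 6.5)^(1/0.621) = (72/6.5)^1.610.
72/6.5 = 11.077; 11.077^1.610 ≈ 48.07 hPa.
P_c = 1009 − 48.07 = 960.93 ≈ 961 hPa.

961 hPa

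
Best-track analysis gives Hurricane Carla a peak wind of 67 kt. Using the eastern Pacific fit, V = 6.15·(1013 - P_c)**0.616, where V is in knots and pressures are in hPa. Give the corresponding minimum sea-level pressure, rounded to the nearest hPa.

965 hPa

ΔP = (V / 6.15)^(1/0.616) = (67/6.15)^1.623.
67/6.15 = 10.894; 10.894^1.623 ≈ 48.28 hPa.
P_c = 1013 − 48.28 = 964.72 ≈ 965 hPa.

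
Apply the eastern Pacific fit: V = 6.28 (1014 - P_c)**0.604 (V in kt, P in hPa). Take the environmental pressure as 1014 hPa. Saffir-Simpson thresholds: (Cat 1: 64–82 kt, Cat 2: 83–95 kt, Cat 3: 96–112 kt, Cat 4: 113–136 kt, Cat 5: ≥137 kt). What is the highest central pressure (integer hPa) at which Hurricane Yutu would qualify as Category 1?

Category 1 begins at V = 64 kt.
Required ΔP = (64/6.28)^(1/0.604) = 10.191^1.656 ≈ 46.69 hPa.
P_c ≤ 1014 − 46.69 = 967.31, so the highest integer P_c is 967 hPa.

967 hPa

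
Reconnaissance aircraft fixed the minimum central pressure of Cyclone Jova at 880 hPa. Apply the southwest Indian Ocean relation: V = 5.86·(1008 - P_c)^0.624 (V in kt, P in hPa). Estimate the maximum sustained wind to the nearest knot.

ΔP = 1008 − 880 = 128 hPa.
128^0.624 ≈ 20.649.
V ≈ 5.86 × 20.649 ≈ 121.0 kt.

121 kt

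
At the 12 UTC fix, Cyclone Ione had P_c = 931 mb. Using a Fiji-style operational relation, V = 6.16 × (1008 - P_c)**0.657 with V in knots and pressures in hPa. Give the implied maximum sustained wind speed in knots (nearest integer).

107 kt

ΔP = 1008 − 931 = 77 mb.
77^0.657 ≈ 17.355.
V ≈ 6.16 × 17.355 ≈ 106.9 kt.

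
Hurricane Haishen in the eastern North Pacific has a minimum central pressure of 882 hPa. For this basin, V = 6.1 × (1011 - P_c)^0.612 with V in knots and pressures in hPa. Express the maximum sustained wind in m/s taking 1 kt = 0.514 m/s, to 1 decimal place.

61.4 m/s

ΔP = 1011 − 882 = 129 hPa.
V ≈ 6.1 × 129^0.612 = 6.1 × 19.574 ≈ 119.402 kt.
119.402 × 0.514 ≈ 61.37 m/s → 61.4 m/s.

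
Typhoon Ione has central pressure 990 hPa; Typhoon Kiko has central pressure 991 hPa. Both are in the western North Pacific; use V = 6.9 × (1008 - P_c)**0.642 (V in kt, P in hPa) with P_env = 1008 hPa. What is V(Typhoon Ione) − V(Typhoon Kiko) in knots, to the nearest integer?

2 kt

Typhoon Ione: ΔP = 18; V ≈ 6.9 × 18^0.642 ≈ 44.13 kt.
Typhoon Kiko: ΔP = 17; V ≈ 6.9 × 17^0.642 ≈ 42.54 kt.
Difference ≈ 44.13 − 42.54 = 1.59 → 2 kt.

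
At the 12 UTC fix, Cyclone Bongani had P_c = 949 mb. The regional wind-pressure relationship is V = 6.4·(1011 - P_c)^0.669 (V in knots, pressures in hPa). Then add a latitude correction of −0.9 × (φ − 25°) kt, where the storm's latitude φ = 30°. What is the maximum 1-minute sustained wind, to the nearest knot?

ΔP = 1011 − 949 = 62 mb.
62^0.669 ≈ 15.816.
V ≈ 6.4 × 15.816 ≈ 101.2 kt.
Latitude correction: −0.9 × (30 − 25) = -4.5 kt.
Corrected V ≈ 96.7 kt → 97 kt.

97 kt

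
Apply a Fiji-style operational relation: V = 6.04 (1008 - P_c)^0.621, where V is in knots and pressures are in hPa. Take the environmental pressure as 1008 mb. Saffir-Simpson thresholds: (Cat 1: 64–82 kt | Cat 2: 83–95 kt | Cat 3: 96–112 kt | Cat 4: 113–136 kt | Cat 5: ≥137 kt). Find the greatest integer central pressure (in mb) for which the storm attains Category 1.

963 mb

Category 1 begins at V = 64 kt.
Required ΔP = (64/6.04)^(1/0.621) = 10.596^1.610 ≈ 44.75 mb.
P_c ≤ 1008 − 44.75 = 963.25, so the highest integer P_c is 963 mb.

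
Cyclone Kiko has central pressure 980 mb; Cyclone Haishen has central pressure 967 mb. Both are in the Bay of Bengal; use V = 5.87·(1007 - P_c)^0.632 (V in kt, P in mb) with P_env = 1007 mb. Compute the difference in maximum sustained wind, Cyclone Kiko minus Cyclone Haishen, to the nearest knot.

-13 kt

Cyclone Kiko: ΔP = 27; V ≈ 5.87 × 27^0.632 ≈ 47.13 kt.
Cyclone Haishen: ΔP = 40; V ≈ 5.87 × 40^0.632 ≈ 60.41 kt.
Difference ≈ 47.13 − 60.41 = -13.28 → -13 kt.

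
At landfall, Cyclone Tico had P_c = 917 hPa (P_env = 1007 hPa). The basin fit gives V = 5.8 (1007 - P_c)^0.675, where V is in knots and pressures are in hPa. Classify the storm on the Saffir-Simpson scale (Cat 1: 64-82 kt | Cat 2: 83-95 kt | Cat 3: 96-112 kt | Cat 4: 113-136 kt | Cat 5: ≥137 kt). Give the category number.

ΔP = 1007 − 917 = 90 hPa.
V ≈ 5.8 × 90^0.675 = 5.8 × 20.85 ≈ 121 kt.
121 kt falls in the Category 4 band.

4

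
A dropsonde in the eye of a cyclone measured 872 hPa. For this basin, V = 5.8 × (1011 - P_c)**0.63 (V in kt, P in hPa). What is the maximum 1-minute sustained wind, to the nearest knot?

130 kt

ΔP = 1011 − 872 = 139 hPa.
139^0.63 ≈ 22.392.
V ≈ 5.8 × 22.392 ≈ 129.9 kt.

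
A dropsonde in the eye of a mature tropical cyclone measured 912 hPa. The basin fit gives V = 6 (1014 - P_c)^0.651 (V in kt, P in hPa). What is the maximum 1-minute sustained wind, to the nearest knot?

ΔP = 1014 − 912 = 102 hPa.
102^0.651 ≈ 20.305.
V ≈ 6 × 20.305 ≈ 121.8 kt.

122 kt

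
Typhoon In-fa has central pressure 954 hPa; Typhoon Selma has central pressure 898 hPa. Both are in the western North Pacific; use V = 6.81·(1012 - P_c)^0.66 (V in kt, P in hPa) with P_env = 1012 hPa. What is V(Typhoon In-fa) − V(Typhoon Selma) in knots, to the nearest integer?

Typhoon In-fa: ΔP = 58; V ≈ 6.81 × 58^0.66 ≈ 99.31 kt.
Typhoon Selma: ΔP = 114; V ≈ 6.81 × 114^0.66 ≈ 155.13 kt.
Difference ≈ 99.31 − 155.13 = -55.82 → -56 kt.

-56 kt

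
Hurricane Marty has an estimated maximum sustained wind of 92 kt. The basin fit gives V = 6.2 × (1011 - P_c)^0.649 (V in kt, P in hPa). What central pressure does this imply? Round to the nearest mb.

947 mb

ΔP = (V / 6.2)^(1/0.649) = (92/6.2)^1.541.
92/6.2 = 14.839; 14.839^1.541 ≈ 63.82 mb.
P_c = 1011 − 63.82 = 947.18 ≈ 947 mb.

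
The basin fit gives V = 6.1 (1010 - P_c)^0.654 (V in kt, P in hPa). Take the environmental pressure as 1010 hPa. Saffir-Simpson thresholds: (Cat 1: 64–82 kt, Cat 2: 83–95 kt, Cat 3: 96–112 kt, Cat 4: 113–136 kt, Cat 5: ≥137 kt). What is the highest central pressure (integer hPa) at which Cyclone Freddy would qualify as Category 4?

923 hPa

Category 4 begins at V = 113 kt.
Required ΔP = (113/6.1)^(1/0.654) = 18.525^1.529 ≈ 86.79 hPa.
P_c ≤ 1010 − 86.79 = 923.21, so the highest integer P_c is 923 hPa.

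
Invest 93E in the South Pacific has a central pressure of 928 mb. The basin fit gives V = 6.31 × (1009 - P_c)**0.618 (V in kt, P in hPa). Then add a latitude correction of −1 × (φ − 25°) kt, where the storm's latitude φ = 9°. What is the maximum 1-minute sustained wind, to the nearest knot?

ΔP = 1009 − 928 = 81 mb.
81^0.618 ≈ 15.116.
V ≈ 6.31 × 15.116 ≈ 95.4 kt.
Latitude correction: −1 × (9 − 25) = 16 kt.
Corrected V ≈ 111.4 kt → 111 kt.

111 kt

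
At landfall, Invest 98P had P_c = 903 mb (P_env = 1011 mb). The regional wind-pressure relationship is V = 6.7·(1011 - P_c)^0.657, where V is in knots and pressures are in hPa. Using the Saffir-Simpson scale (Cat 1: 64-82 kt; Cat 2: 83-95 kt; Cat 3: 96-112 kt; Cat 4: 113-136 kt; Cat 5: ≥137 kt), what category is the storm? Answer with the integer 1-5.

5

ΔP = 1011 − 903 = 108 mb.
V ≈ 6.7 × 108^0.657 = 6.7 × 21.68 ≈ 145 kt.
145 kt falls in the Category 5 band.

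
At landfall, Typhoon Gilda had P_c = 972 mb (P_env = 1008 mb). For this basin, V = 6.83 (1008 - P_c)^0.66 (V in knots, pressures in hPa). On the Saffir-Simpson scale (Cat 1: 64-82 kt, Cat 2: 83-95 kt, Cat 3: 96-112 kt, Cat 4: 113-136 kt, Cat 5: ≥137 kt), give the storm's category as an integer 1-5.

1

ΔP = 1008 − 972 = 36 mb.
V ≈ 6.83 × 36^0.66 = 6.83 × 10.65 ≈ 73 kt.
73 kt falls in the Category 1 band.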